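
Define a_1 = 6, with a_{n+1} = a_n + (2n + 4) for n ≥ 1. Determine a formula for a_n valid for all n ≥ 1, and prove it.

Claim: a_n = n^2 + 3n + 2.

Base case: a_1 = 6, and 1^2 + 3·1 + 2 = 6.
Assume a_r = r^2 + 3r + 2.
Then a_{r+1} = a_r + (2r + 4) = (r^2 + 3r + 2) + (2r + 4) = r^2 + 5r + 6,
and (r+1)^2 + 3·(r+1) + 2 = r^2 + 5r + 6.
This completes the inductive step, so a_n = n^2 + 3n + 2 for all n ≥ 1.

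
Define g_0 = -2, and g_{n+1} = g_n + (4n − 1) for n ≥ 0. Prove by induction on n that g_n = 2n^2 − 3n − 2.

Base case: g_0 = -2, and 2·0^2 − 3·0 − 2 = -2.
Assume g_m = 2m^2 − 3m − 2.
Then g_{m+1} = g_m + (4m − 1) = (2m^2 − 3m − 2) + (4m − 1) = 2m^2 + m − 3,
and 2·(m+1)^2 − 3·(m+1) − 2 = 2m^2 + m − 3.
Hence g_n = 2n^2 − 3n − 2 for every n ≥ 0, by induction.

g_n = 2n^2 − 3n − 2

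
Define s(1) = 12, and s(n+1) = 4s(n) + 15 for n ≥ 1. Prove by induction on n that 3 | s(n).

Base case: s(1) = 12 = 3·4, so 3 | s(1).
Assume 3 | s(r), so s(r) = 3t for some integer t.
Then s(r+1) = 4s(r) + 15 = 4·(3t) + 15 = 3(4t + 5), so 3 | s(r+1).
This completes the inductive step, so 3 | s(n) for all n ≥ 1.

3 | s(n)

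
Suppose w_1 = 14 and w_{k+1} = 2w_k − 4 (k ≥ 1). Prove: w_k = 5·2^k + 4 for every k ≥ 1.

Base case: w_1 = 14, and 5·2^1 + 4 = 10 + 4 = 14.
Assume w_m = 5·2^m + 4 for some m ≥ 1.
Then w_{m+1} = 2w_m − 4 = 2·(5·2^m + 4) − 4 = 10·2^m + 8 − 4 = 5·2^{m+1} + 4.
Hence w_k = 5·2^k + 4 for every k ≥ 1, by induction.

w_k = 5·2^k + 4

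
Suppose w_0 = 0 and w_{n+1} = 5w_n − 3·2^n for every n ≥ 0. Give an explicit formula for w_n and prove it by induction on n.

Claim: w_n = -5^n + 2^n.

Base case: w_0 = 0, and -5^0 + 2^0 = -1 + 1 = 0.
Assume w_m = -5^m + 2^m for some m ≥ 0.
Then w_{m+1} = 5w_m − 3·2^m = 5·(-5^m + 2^m) − 3·2^m = -5^{m+1} + 5·2^m − 3·2^m = -5^{m+1} + 2·2^m = -5^{m+1} + 2^{m+1}.
Hence w_n = -5^n + 2^n for every n ≥ 0, by induction.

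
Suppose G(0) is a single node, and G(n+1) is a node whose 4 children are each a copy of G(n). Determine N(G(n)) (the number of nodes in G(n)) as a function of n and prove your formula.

Claim: N(G(n)) = (4^{n+1} − 1)/3.

Base case: N(G(0)) = 1, and (4^{0+1} − 1)/3 = 1.
Assume N(G(k)) = (4^{k+1} − 1)/3.
Then N(G(k+1)) = 1 + 4N(G(k)) = 1 + 4·(4^{k+1} − 1)/3 = 1 + (4^{k+2} − 4)/3 = (3 + 4^{k+2} − 4)/3 = (4^{k+2} − 1)/3.
So the formula holds for k+1, and by induction N(G(n)) = (4^{n+1} − 1)/3 for all n ≥ 0.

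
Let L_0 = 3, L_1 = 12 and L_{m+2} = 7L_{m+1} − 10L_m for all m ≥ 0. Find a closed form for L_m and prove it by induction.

Claim: L_m = 2·5^m + 2^m.

Base cases: L_0 = 3 and 2·5^0 + 2^0 = 3; L_1 = 12 and 2·5^1 + 2^1 = 12.
Assume L_j = 2·5^j + 2^j for all 0 ≤ j ≤ r, where r ≥ 1.
Then L_{r+1} = 7L_r − 10L_{r−1} = 7·(2·5^r + 2^r) − 10·(2·5^{r−1} + 2^{r−1}) = 2·(7·5 − 10)5^{r−1} + (7·2 − 10)2^{r−1} = 50·5^{r−1} + 4·2^{r−1} = 2·5^{r+1} + 2^{r+1}.
So the formula holds for r+1, and by strong induction L_m = 2·5^m + 2^m for all m ≥ 0.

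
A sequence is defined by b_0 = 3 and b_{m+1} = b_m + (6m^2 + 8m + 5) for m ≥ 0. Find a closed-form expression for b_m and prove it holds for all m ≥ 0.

Claim: b_m = 2m^3 + m^2 + 2m + 3.

Base case: b_0 = 3, and 2·0^3 + 0^2 + 2·0 + 3 = 3.
Assume b_k = 2k^3 + k^2 + 2k + 3.
Then b_{k+1} = b_k + (6k^2 + 8k + 5) = (2k^3 + k^2 + 2k + 3) + (6k^2 + 8k + 5) = 2k^3 + 7k^2 + 10k + 8,
and 2·(k+1)^3 + (k+1)^2 + 2·(k+1) + 3 = 2k^3 + 7k^2 + 10k + 8.
This completes the inductive step, so b_m = 2m^3 + m^2 + 2m + 3 for all m ≥ 0.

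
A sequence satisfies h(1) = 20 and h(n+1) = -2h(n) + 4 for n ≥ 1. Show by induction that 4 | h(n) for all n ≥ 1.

Base case: h(1) = 20 = 4·5, so 4 | h(1).
Assume 4 | h(k), so h(k) = 4t for some integer t.
Then h(k+1) = -2h(k) + 4 = -2·(4t) + 4 = 4(-2t + 1), so 4 | h(k+1).
This completes the inductive step, so 4 | h(n) for all n ≥ 1.

4 | h(n)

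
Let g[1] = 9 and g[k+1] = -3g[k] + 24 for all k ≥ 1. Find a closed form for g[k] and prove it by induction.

Claim: g[k] = -(-3)^k + 6.

Base case: g[1] = 9, and -(-3)^1 + 6 = 3 + 6 = 9.
Assume g[j] = -(-3)^j + 6 for some j ≥ 1.
Then g[j+1] = -3g[j] + 24 = -3·(-(-3)^j + 6) + 24 = 3·(-3)^j − 18 + 24 = -(-3)^{j+1} + 6.
This completes the inductive step, so g[k] = -(-3)^k + 6 for all k ≥ 1.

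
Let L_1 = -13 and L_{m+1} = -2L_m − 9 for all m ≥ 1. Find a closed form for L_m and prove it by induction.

Claim: L_m = 5·(-2)^m − 3.

Base case: L_1 = -13, and 5·(-2)^1 − 3 = -10 − 3 = -13.
Assume L_j = 5·(-2)^j − 3 for some j ≥ 1.
Then L_{j+1} = -2L_j − 9 = -2·(5·(-2)^j − 3) − 9 = -10·(-2)^j + 6 − 9 = 5·(-2)^{j+1} − 3.
Hence L_m = 5·(-2)^m − 3 for every m ≥ 1, by induction.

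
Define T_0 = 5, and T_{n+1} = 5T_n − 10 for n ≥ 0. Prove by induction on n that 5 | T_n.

Base case: T_0 = 5 = 5·1, so 5 | T_0.
Assume 5 | T_j, so T_j = 5t for some integer t.
Then T_{j+1} = 5T_j − 10 = 5·(5t) − 10 = 5(5t − 2), so 5 | T_{j+1}.
Hence 5 | T_n for every n ≥ 0, by induction.

5 | T_n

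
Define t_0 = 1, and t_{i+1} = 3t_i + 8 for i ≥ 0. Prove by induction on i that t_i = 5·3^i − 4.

Base case: t_0 = 1, and 5·3^0 − 4 = 5 − 4 = 1.
Assume t_k = 5·3^k − 4 for some k ≥ 0.
Then t_{k+1} = 3t_k + 8 = 3·(5·3^k − 4) + 8 = 15·3^k − 12 + 8 = 5·3^{k+1} − 4.
By induction, t_i = 5·3^i − 4 for all i ≥ 0.

t_i = 5·3^i − 4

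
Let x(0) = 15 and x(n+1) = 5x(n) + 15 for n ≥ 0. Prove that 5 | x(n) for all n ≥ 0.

Base case: x(0) = 15 = 5·3, so 5 | x(0).
Assume 5 | x(k), so x(k) = 5t for some integer t.
Then x(k+1) = 5x(k) + 15 = 5·(5t) + 15 = 5(5t + 3), so 5 | x(k+1).
So the property holds for k+1, and by induction 5 | x(n) for all n ≥ 0.

5 | x(n)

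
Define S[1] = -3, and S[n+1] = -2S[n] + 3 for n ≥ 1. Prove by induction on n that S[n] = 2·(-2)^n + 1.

Base case: S[1] = -3, and 2·(-2)^1 + 1 = -4 + 1 = -3.
Assume S[r] = 2·(-2)^r + 1 for some r ≥ 1.
Then S[r+1] = -2S[r] + 3 = -2·(2·(-2)^r + 1) + 3 = -4·(-2)^r − 2 + 3 = 2·(-2)^{r+1} + 1.
So the formula holds for r+1, and by induction S[n] = 2·(-2)^n + 1 for all n ≥ 1.

S[n] = 2·(-2)^n + 1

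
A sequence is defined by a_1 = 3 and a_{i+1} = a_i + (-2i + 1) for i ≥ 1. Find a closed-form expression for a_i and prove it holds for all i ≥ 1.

Claim: a_i = -i^2 + 2i + 2.

Base case: a_1 = 3, and -1^2 + 2·1 + 2 = 3.
Assume a_m = -m^2 + 2m + 2.
Then a_{m+1} = a_m + (-2m + 1) = (-m^2 + 2m + 2) + (-2m + 1) = -m^2 + 3,
and -(m+1)^2 + 2·(m+1) + 2 = -m^2 + 3.
Hence a_i = -i^2 + 2i + 2 for every i ≥ 1, by induction.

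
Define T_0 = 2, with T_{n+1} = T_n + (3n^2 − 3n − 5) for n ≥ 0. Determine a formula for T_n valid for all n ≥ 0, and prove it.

Claim: T_n = n^3 − 3n^2 − 3n + 2.

Base case: T_0 = 2, and 0^3 − 3·0^2 − 3·0 + 2 = 2.
Assume T_m = m^3 − 3m^2 − 3m + 2.
Then T_{m+1} = T_m + (3m^2 − 3m − 5) = (m^3 − 3m^2 − 3m + 2) + (3m^2 − 3m − 5) = m^3 − 6m − 3,
and (m+1)^3 − 3·(m+1)^2 − 3·(m+1) + 2 = m^3 − 6m − 3.
Hence T_n = n^3 − 3n^2 − 3n + 2 for every n ≥ 0, by induction.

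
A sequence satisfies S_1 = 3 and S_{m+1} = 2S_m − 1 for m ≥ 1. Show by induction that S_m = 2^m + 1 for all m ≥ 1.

Base case: S_1 = 3, and 2^1 + 1 = 2 + 1 = 3.
Assume S_r = 2^r + 1 for some r ≥ 1.
Then S_{r+1} = 2S_r − 1 = 2·(2^r + 1) − 1 = 2^{r+1} + 2 − 1 = 2^{r+1} + 1.
Hence S_m = 2^m + 1 for every m ≥ 1, by induction.

S_m = 2^m + 1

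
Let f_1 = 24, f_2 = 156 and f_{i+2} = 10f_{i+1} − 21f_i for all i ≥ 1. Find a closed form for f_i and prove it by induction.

Claim: f_i = 3·7^i + 3^i.

Base cases: f_1 = 24 and 3·7^1 + 3^1 = 24; f_2 = 156 and 3·7^2 + 3^2 = 156.
Assume f_j = 3·7^j + 3^j for all 1 ≤ j ≤ k, where k ≥ 2.
Then f_{k+1} = 10f_k − 21f_{k−1} = 10·(3·7^k + 3^k) − 21·(3·7^{k−1} + 3^{k−1}) = 3·(10·7 − 21)7^{k−1} + (10·3 − 21)3^{k−1} = 147·7^{k−1} + 9·3^{k−1} = 3·7^{k+1} + 3^{k+1}.
By strong induction, f_i = 3·7^i + 3^i for all i ≥ 1.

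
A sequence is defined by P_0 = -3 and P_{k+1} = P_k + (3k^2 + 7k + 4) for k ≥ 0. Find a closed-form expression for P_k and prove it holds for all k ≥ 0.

Claim: P_k = k^3 + 2k^2 + k − 3.

Base case: P_0 = -3, and 0^3 + 2·0^2 + 0 − 3 = -3.
Assume P_m = m^3 + 2m^2 + m − 3.
Then P_{m+1} = P_m + (3m^2 + 7m + 4) = (m^3 + 2m^2 + m − 3) + (3m^2 + 7m + 4) = m^3 + 5m^2 + 8m + 1,
and (m+1)^3 + 2·(m+1)^2 + (m+1) − 3 = m^3 + 5m^2 + 8m + 1.
By induction, P_k = k^3 + 2k^2 + k − 3 for all k ≥ 0.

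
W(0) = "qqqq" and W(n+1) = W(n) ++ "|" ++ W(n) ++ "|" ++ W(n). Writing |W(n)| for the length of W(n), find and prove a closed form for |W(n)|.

Claim: |W(n)| = 5·3^n − 1.

Base case: |W(0)| = 4, and 5·3^0 − 1 = 4.
Assume |W(j)| = 5·3^j − 1.
Then |W(j+1)| = 3|W(j)| + 2 = 3(5·3^j − 1) + 2 = 5·3^{j+1} − 3 + 2 = 5·3^{j+1} − 1.
So the formula holds for j+1, and by induction |W(n)| = 5·3^n − 1 for all n ≥ 0.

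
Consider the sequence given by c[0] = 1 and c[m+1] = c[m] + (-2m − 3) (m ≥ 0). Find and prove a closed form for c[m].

Claim: c[m] = -m^2 − 2m + 1.

Base case: c[0] = 1, and -0^2 − 2·0 + 1 = 1.
Assume c[k] = -k^2 − 2k + 1.
Then c[k+1] = c[k] + (-2k − 3) = (-k^2 − 2k + 1) + (-2k − 3) = -k^2 − 4k − 2,
and -(k+1)^2 − 2·(k+1) + 1 = -k^2 − 4k − 2.
Hence c[m] = -m^2 − 2m + 1 for every m ≥ 0, by induction.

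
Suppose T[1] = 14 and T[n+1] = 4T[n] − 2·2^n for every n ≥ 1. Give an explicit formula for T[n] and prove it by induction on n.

Claim: T[n] = 3·4^n + 2^n.

Base case: T[1] = 14, and 3·4^1 + 2^1 = 12 + 2 = 14.
Assume T[m] = 3·4^m + 2^m for some m ≥ 1.
Then T[m+1] = 4T[m] − 2·2^m = 4·(3·4^m + 2^m) − 2·2^m = 3·4^{m+1} + 4·2^m − 2·2^m = 3·4^{m+1} + 2·2^m = 3·4^{m+1} + 2^{m+1}.
By induction, T[n] = 3·4^n + 2^n for all n ≥ 1.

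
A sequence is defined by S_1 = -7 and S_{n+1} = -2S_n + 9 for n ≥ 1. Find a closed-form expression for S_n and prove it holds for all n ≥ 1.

Claim: S_n = 5·(-2)^n + 3.

Base case: S_1 = -7, and 5·(-2)^1 + 3 = -10 + 3 = -7.
Assume S_j = 5·(-2)^j + 3 for some j ≥ 1.
Then S_{j+1} = -2S_j + 9 = -2·(5·(-2)^j + 3) + 9 = -10·(-2)^j − 6 + 9 = 5·(-2)^{j+1} + 3.
Hence S_n = 5·(-2)^n + 3 for every n ≥ 1, by induction.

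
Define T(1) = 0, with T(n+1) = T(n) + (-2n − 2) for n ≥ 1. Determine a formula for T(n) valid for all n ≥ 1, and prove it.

Claim: T(n) = -n^2 − n + 2.

Base case: T(1) = 0, and -1^2 − 1 + 2 = 0.
Assume T(k) = -k^2 − k + 2.
Then T(k+1) = T(k) + (-2k − 2) = (-k^2 − k + 2) + (-2k − 2) = -k^2 − 3k,
and -(k+1)^2 − (k+1) + 2 = -k^2 − 3k.
By induction, T(n) = -n^2 − n + 2 for all n ≥ 1.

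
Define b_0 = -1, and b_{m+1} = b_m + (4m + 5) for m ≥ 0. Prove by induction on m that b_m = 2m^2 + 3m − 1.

Base case: b_0 = -1, and 2·0^2 + 3·0 − 1 = -1.
Assume b_r = 2r^2 + 3r − 1.
Then b_{r+1} = b_r + (4r + 5) = (2r^2 + 3r − 1) + (4r + 5) = 2r^2 + 7r + 4,
and 2·(r+1)^2 + 3·(r+1) − 1 = 2r^2 + 7r + 4.
Hence b_m = 2m^2 + 3m − 1 for every m ≥ 0, by induction.

b_m = 2m^2 + 3m − 1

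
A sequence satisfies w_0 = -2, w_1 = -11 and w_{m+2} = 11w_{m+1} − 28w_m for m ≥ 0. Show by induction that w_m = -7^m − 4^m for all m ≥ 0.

Base cases: w_0 = -2 and -7^0 − 4^0 = -2; w_1 = -11 and -7^1 − 4^1 = -11.
Assume w_j = -7^j − 4^j for all 0 ≤ j ≤ r, where r ≥ 1.
Then w_{r+1} = 11w_r − 28w_{r−1} = 11·(-7^r − 4^r) − 28·(-7^{r−1} − 4^{r−1}) = -(11·7 − 28)7^{r−1} − (11·4 − 28)4^{r−1} = -49·7^{r−1} − 16·4^{r−1} = -7^{r+1} − 4^{r+1}.
By strong induction, w_m = -7^m − 4^m for all m ≥ 0.

w_m = -7^m − 4^m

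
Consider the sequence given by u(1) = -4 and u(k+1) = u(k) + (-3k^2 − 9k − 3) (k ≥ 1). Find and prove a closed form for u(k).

Claim: u(k) = -k^3 − 3k^2 + k − 1.

Base case: u(1) = -4, and -1^3 − 3·1^2 + 1 − 1 = -4.
Assume u(r) = -r^3 − 3r^2 + r − 1.
Then u(r+1) = u(r) + (-3r^2 − 9r − 3) = (-r^3 − 3r^2 + r − 1) + (-3r^2 − 9r − 3) = -r^3 − 6r^2 − 8r − 4,
and -(r+1)^3 − 3·(r+1)^2 + (r+1) − 1 = -r^3 − 6r^2 − 8r − 4.
This completes the inductive step, so u(k) = -k^3 − 3k^2 + k − 1 for all k ≥ 1.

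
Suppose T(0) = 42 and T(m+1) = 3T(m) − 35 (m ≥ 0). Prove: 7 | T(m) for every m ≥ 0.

Base case: T(0) = 42 = 7·6, so 7 | T(0).
Assume 7 | T(k), so T(k) = 7t for some integer t.
Then T(k+1) = 3T(k) − 35 = 3·(7t) − 35 = 7(3t − 5), so 7 | T(k+1).
So the property holds for k+1, and by induction 7 | T(m) for all m ≥ 0.

7 | T(m)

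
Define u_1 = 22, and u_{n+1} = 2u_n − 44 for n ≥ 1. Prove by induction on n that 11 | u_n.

Base case: u_1 = 22 = 11·2, so 11 | u_1.
Assume 11 | u_r, so u_r = 11t for some integer t.
Then u_{r+1} = 2u_r − 44 = 2·(11t) − 44 = 11(2t − 4), so 11 | u_{r+1}.
So the property holds for r+1, and by induction 11 | u_n for all n ≥ 1.

11 | u_n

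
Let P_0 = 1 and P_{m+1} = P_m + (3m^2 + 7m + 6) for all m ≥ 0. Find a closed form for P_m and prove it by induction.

Claim: P_m = m^3 + 2m^2 + 3m + 1.

Base case: P_0 = 1, and 0^3 + 2·0^2 + 3·0 + 1 = 1.
Assume P_r = r^3 + 2r^2 + 3r + 1.
Then P_{r+1} = P_r + (3r^2 + 7r + 6) = (r^3 + 2r^2 + 3r + 1) + (3r^2 + 7r + 6) = r^3 + 5r^2 + 10r + 7,
and (r+1)^3 + 2·(r+1)^2 + 3·(r+1) + 1 = r^3 + 5r^2 + 10r + 7.
This completes the inductive step, so P_m = m^3 + 2m^2 + 3m + 1 for all m ≥ 0.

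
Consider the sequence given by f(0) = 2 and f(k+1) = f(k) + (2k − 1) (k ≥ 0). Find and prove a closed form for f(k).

Claim: f(k) = k^2 − 2k + 2.

Base case: f(0) = 2, and 0^2 − 2·0 + 2 = 2.
Assume f(m) = m^2 − 2m + 2.
Then f(m+1) = f(m) + (2m − 1) = (m^2 − 2m + 2) + (2m − 1) = m^2 + 1,
and (m+1)^2 − 2·(m+1) + 2 = m^2 + 1.
This completes the inductive step, so f(k) = k^2 − 2k + 2 for all k ≥ 0.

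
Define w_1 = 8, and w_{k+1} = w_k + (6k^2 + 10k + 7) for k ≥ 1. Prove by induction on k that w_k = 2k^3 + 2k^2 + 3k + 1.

Base case: w_1 = 8, and 2·1^3 + 2·1^2 + 3·1 + 1 = 8.
Assume w_m = 2m^3 + 2m^2 + 3m + 1.
Then w_{m+1} = w_m + (6m^2 + 10m + 7) = (2m^3 + 2m^2 + 3m + 1) + (6m^2 + 10m + 7) = 2m^3 + 8m^2 + 13m + 8,
and 2·(m+1)^3 + 2·(m+1)^2 + 3·(m+1) + 1 = 2m^3 + 8m^2 + 13m + 8.
This completes the inductive step, so w_k = 2k^3 + 2k^2 + 3k + 1 for all k ≥ 1.

w_k = 2k^3 + 2k^2 + 3k + 1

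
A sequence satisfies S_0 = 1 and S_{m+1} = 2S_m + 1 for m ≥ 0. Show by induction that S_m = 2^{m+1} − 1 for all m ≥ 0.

Base case: S_0 = 1, and 2^{0+1} − 1 = 2 − 1 = 1.
Assume S_k = 2^{k+1} − 1 for some k ≥ 0.
Then S_{k+1} = 2S_k + 1 = 2·(2^{k+1} − 1) + 1 = 2^{k+2} − 2 + 1 = 2^{k+2} − 1.
By induction, S_m = 2^{m+1} − 1 for all m ≥ 0.

S_m = 2^{m+1} − 1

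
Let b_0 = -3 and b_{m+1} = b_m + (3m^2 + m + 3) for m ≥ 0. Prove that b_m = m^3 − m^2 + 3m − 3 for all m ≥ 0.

Base case: b_0 = -3, and 0^3 − 0^2 + 3·0 − 3 = -3.
Assume b_r = r^3 − r^2 + 3r − 3.
Then b_{r+1} = b_r + (3r^2 + r + 3) = (r^3 − r^2 + 3r − 3) + (3r^2 + r + 3) = r^3 + 2r^2 + 4r,
and (r+1)^3 − (r+1)^2 + 3·(r+1) − 3 = r^3 + 2r^2 + 4r.
This completes the inductive step, so b_m = m^3 − m^2 + 3m − 3 for all m ≥ 0.

b_m = m^3 − m^2 + 3m − 3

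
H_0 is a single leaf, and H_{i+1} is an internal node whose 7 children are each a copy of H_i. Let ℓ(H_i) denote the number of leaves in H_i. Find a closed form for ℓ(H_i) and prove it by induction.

Claim: ℓ(H_i) = 7^i.

Base case: ℓ(H_0) = 1, and 7^0 = 1.
Assume ℓ(H_m) = 7^m.
Then ℓ(H_{m+1}) = 7·ℓ(H_m) = 7·7^m = 7^{m+1}.
By induction, ℓ(H_i) = 7^i for all i ≥ 0.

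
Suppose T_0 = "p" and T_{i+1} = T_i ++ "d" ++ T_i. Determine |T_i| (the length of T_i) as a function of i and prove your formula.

Claim: |T_i| = 2^{i+1} − 1.

Base case: |T_0| = 1, and 2^{0+1} − 1 = 1.
Assume |T_j| = 2^{j+1} − 1.
Then |T_{j+1}| = |T_j| + 1 + |T_j| = 2|T_j| + 1 = 2(2^{j+1} − 1) + 1 = 2^{j+2} − 2 + 1 = 2^{j+2} − 1.
By induction, |T_i| = 2^{i+1} − 1 for all i ≥ 0.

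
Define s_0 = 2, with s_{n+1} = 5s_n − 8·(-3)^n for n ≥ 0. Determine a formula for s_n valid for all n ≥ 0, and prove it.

Claim: s_n = 5^n + (-3)^n.

Base case: s_0 = 2, and 5^0 + (-3)^0 = 1 + 1 = 2.
Assume s_r = 5^r + (-3)^r for some r ≥ 0.
Then s_{r+1} = 5s_r − 8·(-3)^r = 5·(5^r + (-3)^r) − 8·(-3)^r = 5^{r+1} + 5·(-3)^r − 8·(-3)^r = 5^{r+1} − 3·(-3)^r = 5^{r+1} + (-3)^{r+1}.
This completes the inductive step, so s_n = 5^n + (-3)^n for all n ≥ 0.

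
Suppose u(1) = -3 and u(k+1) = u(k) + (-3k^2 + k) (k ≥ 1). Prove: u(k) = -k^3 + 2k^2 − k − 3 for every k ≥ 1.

Base case: u(1) = -3, and -1^3 + 2·1^2 − 1 − 3 = -3.
Assume u(j) = -j^3 + 2j^2 − j − 3.
Then u(j+1) = u(j) + (-3j^2 + j) = (-j^3 + 2j^2 − j − 3) + (-3j^2 + j) = -j^3 − j^2 − 3,
and -(j+1)^3 + 2·(j+1)^2 − (j+1) − 3 = -j^3 − j^2 − 3.
Hence u(k) = -k^3 + 2k^2 − k − 3 for every k ≥ 1, by induction.

u(k) = -k^3 + 2k^2 − k − 3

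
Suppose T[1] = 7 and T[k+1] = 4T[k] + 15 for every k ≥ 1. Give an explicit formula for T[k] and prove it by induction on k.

Claim: T[k] = 3·4^k − 5.

Base case: T[1] = 7, and 3·4^1 − 5 = 12 − 5 = 7.
Assume T[r] = 3·4^r − 5 for some r ≥ 1.
Then T[r+1] = 4T[r] + 15 = 4·(3·4^r − 5) + 15 = 12·4^r − 20 + 15 = 3·4^{r+1} − 5.
So the formula holds for r+1, and by induction T[k] = 3·4^k − 5 for all k ≥ 1.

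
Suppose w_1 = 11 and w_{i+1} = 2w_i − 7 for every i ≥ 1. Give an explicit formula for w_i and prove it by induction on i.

Claim: w_i = 2^{i+1} + 7.

Base case: w_1 = 11, and 2^{1+1} + 7 = 4 + 7 = 11.
Assume w_m = 2^{m+1} + 7 for some m ≥ 1.
Then w_{m+1} = 2w_m − 7 = 2·(2^{m+1} + 7) − 7 = 2^{m+2} + 14 − 7 = 2^{m+2} + 7.
By induction, w_i = 2^{i+1} + 7 for all i ≥ 1.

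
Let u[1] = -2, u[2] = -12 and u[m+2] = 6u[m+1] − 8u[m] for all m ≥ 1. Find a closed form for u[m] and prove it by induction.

Claim: u[m] = -4^m + 2^m.

Base cases: u[1] = -2 and -4^1 + 2^1 = -2; u[2] = -12 and -4^2 + 2^2 = -12.
Assume u[j] = -4^j + 2^j for all 1 ≤ j ≤ k, where k ≥ 2.
Then u[k+1] = 6u[k] − 8u[k−1] = 6·(-4^k + 2^k) − 8·(-4^{k−1} + 2^{k−1}) = -(6·4 − 8)4^{k−1} + (6·2 − 8)2^{k−1} = -16·4^{k−1} + 4·2^{k−1} = -4^{k+1} + 2^{k+1}.
By strong induction, u[m] = -4^m + 2^m for all m ≥ 1.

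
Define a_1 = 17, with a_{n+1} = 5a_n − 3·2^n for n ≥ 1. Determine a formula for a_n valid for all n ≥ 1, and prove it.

Claim: a_n = 3·5^n + 2^n.

Base case: a_1 = 17, and 3·5^1 + 2^1 = 15 + 2 = 17.
Assume a_k = 3·5^k + 2^k for some k ≥ 1.
Then a_{k+1} = 5a_k − 3·2^k = 5·(3·5^k + 2^k) − 3·2^k = 3·5^{k+1} + 5·2^k − 3·2^k = 3·5^{k+1} + 2·2^k = 3·5^{k+1} + 2^{k+1}.
So the formula holds for k+1, and by induction a_n = 3·5^n + 2^n for all n ≥ 1.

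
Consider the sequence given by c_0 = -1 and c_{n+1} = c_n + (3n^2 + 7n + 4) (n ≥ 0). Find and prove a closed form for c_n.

Claim: c_n = n^3 + 2n^2 + n − 1.

Base case: c_0 = -1, and 0^3 + 2·0^2 + 0 − 1 = -1.
Assume c_k = k^3 + 2k^2 + k − 1.
Then c_{k+1} = c_k + (3k^2 + 7k + 4) = (k^3 + 2k^2 + k − 1) + (3k^2 + 7k + 4) = k^3 + 5k^2 + 8k + 3,
and (k+1)^3 + 2·(k+1)^2 + (k+1) − 1 = k^3 + 5k^2 + 8k + 3.
By induction, c_n = n^3 + 2n^2 + n − 1 for all n ≥ 0.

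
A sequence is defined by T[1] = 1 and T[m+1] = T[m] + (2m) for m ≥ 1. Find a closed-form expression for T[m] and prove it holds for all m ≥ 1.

Claim: T[m] = m^2 − m + 1.

Base case: T[1] = 1, and 1^2 − 1 + 1 = 1.
Assume T[r] = r^2 − r + 1.
Then T[r+1] = T[r] + (2r) = (r^2 − r + 1) + (2r) = r^2 + r + 1,
and (r+1)^2 − (r+1) + 1 = r^2 + r + 1.
This completes the inductive step, so T[m] = m^2 − m + 1 for all m ≥ 1.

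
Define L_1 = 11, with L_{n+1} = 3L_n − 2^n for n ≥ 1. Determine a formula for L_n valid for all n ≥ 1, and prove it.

Claim: L_n = 3·3^n + 2^n.

Base case: L_1 = 11, and 3·3^1 + 2^1 = 9 + 2 = 11.
Assume L_r = 3·3^r + 2^r for some r ≥ 1.
Then L_{r+1} = 3L_r − 2^r = 3·(3·3^r + 2^r) − 2^r = 3·3^{r+1} + 3·2^r − 2^r = 3·3^{r+1} + 2·2^r = 3·3^{r+1} + 2^{r+1}.
So the formula holds for r+1, and by induction L_n = 3·3^n + 2^n for all n ≥ 1.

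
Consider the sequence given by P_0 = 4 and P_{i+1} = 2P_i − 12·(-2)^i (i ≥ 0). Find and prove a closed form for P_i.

Claim: P_i = 2^i + 3·(-2)^i.

Base case: P_0 = 4, and 2^0 + 3·(-2)^0 = 1 + 3 = 4.
Assume P_k = 2^k + 3·(-2)^k for some k ≥ 0.
Then P_{k+1} = 2P_k − 12·(-2)^k = 2·(2^k + 3·(-2)^k) − 12·(-2)^k = 2^{k+1} + 6·(-2)^k − 12·(-2)^k = 2^{k+1} − 6·(-2)^k = 2^{k+1} + 3·(-2)^{k+1}.
By induction, P_i = 2^i + 3·(-2)^i for all i ≥ 0.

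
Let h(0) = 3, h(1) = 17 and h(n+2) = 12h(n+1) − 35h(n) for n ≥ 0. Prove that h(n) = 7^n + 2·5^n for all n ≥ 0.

Base cases: h(0) = 3 and 7^0 + 2·5^0 = 3; h(1) = 17 and 7^1 + 2·5^1 = 17.
Assume h(j) = 7^j + 2·5^j for all 0 ≤ j ≤ r, where r ≥ 1.
Then h(r+1) = 12h(r) − 35h(r−1) = 12·(7^r + 2·5^r) − 35·(7^{r−1} + 2·5^{r−1}) = (12·7 − 35)7^{r−1} + 2·(12·5 − 35)5^{r−1} = 49·7^{r−1} + 50·5^{r−1} = 7^{r+1} + 2·5^{r+1}.
This completes the inductive step, so h(n) = 7^n + 2·5^n for all n ≥ 0.

h(n) = 7^n + 2·5^n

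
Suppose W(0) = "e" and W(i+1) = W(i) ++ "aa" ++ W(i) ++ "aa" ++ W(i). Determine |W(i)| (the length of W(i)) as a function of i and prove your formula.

Claim: |W(i)| = 3^{i+1} − 2.

Base case: |W(0)| = 1, and 3^{0+1} − 2 = 1.
Assume |W(k)| = 3^{k+1} − 2.
Then |W(k+1)| = 3|W(k)| + 4 = 3(3^{k+1} − 2) + 4 = 3^{k+2} − 6 + 4 = 3^{k+2} − 2.
Hence |W(i)| = 3^{i+1} − 2 for every i ≥ 0, by induction.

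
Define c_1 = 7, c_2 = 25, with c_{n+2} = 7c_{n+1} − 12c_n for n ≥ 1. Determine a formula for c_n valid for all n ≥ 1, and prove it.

Claim: c_n = 3^n + 4^n.

Base cases: c_1 = 7 and 3^1 + 4^1 = 7; c_2 = 25 and 3^2 + 4^2 = 25.
Assume c_j = 3^j + 4^j for all 1 ≤ j ≤ m, where m ≥ 2.
Then c_{m+1} = 7c_m − 12c_{m−1} = 7·(3^m + 4^m) − 12·(3^{m−1} + 4^{m−1}) = (7·3 − 12)3^{m−1} + (7·4 − 12)4^{m−1} = 9·3^{m−1} + 16·4^{m−1} = 3^{m+1} + 4^{m+1}.
So the formula holds for m+1, and by strong induction c_n = 3^n + 4^n for all n ≥ 1.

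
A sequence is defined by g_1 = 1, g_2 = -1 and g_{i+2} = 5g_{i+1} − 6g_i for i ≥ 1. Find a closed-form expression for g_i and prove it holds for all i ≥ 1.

Claim: g_i = -3^i + 2·2^i.

Base cases: g_1 = 1 and -3^1 + 2·2^1 = 1; g_2 = -1 and -3^2 + 2·2^2 = -1.
Assume g_j = -3^j + 2·2^j for all 1 ≤ j ≤ k, where k ≥ 2.
Then g_{k+1} = 5g_k − 6g_{k−1} = 5·(-3^k + 2·2^k) − 6·(-3^{k−1} + 2·2^{k−1}) = -(5·3 − 6)3^{k−1} + 2·(5·2 − 6)2^{k−1} = -9·3^{k−1} + 8·2^{k−1} = -3^{k+1} + 2·2^{k+1}.
This completes the inductive step, so g_i = -3^i + 2·2^i for all i ≥ 1.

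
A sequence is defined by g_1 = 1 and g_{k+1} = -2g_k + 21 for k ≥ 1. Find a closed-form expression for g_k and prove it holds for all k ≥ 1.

Claim: g_k = 3·(-2)^k + 7.

Base case: g_1 = 1, and 3·(-2)^1 + 7 = -6 + 7 = 1.
Assume g_m = 3·(-2)^m + 7 for some m ≥ 1.
Then g_{m+1} = -2g_m + 21 = -2·(3·(-2)^m + 7) + 21 = -6·(-2)^m − 14 + 21 = 3·(-2)^{m+1} + 7.
This completes the inductive step, so g_k = 3·(-2)^k + 7 for all k ≥ 1.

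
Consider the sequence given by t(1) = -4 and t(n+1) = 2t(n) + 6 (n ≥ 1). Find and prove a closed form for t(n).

Claim: t(n) = 2^n − 6.

Base case: t(1) = -4, and 2^1 − 6 = 2 − 6 = -4.
Assume t(k) = 2^k − 6 for some k ≥ 1.
Then t(k+1) = 2t(k) + 6 = 2·(2^k − 6) + 6 = 2^{k+1} − 12 + 6 = 2^{k+1} − 6.
So the formula holds for k+1, and by induction t(n) = 2^n − 6 for all n ≥ 1.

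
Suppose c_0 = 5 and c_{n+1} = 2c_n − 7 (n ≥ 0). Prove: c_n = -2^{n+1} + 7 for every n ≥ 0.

Base case: c_0 = 5, and -2^{0+1} + 7 = -2 + 7 = 5.
Assume c_j = -2^{j+1} + 7 for some j ≥ 0.
Then c_{j+1} = 2c_j − 7 = 2·(-2^{j+1} + 7) − 7 = -2^{j+2} + 14 − 7 = -2^{j+2} + 7.
Hence c_n = -2^{n+1} + 7 for every n ≥ 0, by induction.

c_n = -2^{n+1} + 7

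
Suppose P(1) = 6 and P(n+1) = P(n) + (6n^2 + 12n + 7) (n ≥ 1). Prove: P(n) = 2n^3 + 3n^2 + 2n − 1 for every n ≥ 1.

Base case: P(1) = 6, and 2·1^3 + 3·1^2 + 2·1 − 1 = 6.
Assume P(k) = 2k^3 + 3k^2 + 2k − 1.
Then P(k+1) = P(k) + (6k^2 + 12k + 7) = (2k^3 + 3k^2 + 2k − 1) + (6k^2 + 12k + 7) = 2k^3 + 9k^2 + 14k + 6,
and 2·(k+1)^3 + 3·(k+1)^2 + 2·(k+1) − 1 = 2k^3 + 9k^2 + 14k + 6.
This completes the inductive step, so P(n) = 2n^3 + 3n^2 + 2n − 1 for all n ≥ 1.

P(n) = 2n^3 + 3n^2 + 2n − 1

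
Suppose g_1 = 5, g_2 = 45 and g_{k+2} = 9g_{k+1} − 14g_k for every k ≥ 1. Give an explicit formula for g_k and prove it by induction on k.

Claim: g_k = -2^k + 7^k.

Base cases: g_1 = 5 and -2^1 + 7^1 = 5; g_2 = 45 and -2^2 + 7^2 = 45.
Assume g_i = -2^i + 7^i for all 1 ≤ i ≤ j, where j ≥ 2.
Then g_{j+1} = 9g_j − 14g_{j−1} = 9·(-2^j + 7^j) − 14·(-2^{j−1} + 7^{j−1}) = -(9·2 − 14)2^{j−1} + (9·7 − 14)7^{j−1} = -4·2^{j−1} + 49·7^{j−1} = -2^{j+1} + 7^{j+1}.
Hence g_k = -2^k + 7^k for every k ≥ 1, by strong induction.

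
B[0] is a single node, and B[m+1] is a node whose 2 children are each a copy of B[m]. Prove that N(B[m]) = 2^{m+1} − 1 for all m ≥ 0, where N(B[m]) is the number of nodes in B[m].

Base case: N(B[0]) = 1, and 2^{0+1} − 1 = 1.
Assume N(B[k]) = 2^{k+1} − 1.
Then N(B[k+1]) = 1 + 2N(B[k]) = 1 + 2(2^{k+1} − 1) = 2^{k+2} − 2 + 1 = 2^{k+2} − 1.
This completes the inductive step, so N(B[m]) = 2^{m+1} − 1 for all m ≥ 0.

N(B[m]) = 2^{m+1} − 1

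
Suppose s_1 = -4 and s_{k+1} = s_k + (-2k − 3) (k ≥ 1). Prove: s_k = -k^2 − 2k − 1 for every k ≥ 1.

Base case: s_1 = -4, and -1^2 − 2·1 − 1 = -4.
Assume s_r = -r^2 − 2r − 1.
Then s_{r+1} = s_r + (-2r − 3) = (-r^2 − 2r − 1) + (-2r − 3) = -r^2 − 4r − 4,
and -(r+1)^2 − 2·(r+1) − 1 = -r^2 − 4r − 4.
This completes the inductive step, so s_k = -k^2 − 2k − 1 for all k ≥ 1.

s_k = -k^2 − 2k − 1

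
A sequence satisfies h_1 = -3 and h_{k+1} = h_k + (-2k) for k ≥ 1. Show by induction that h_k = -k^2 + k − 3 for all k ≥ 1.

Base case: h_1 = -3, and -1^2 + 1 − 3 = -3.
Assume h_r = -r^2 + r − 3.
Then h_{r+1} = h_r + (-2r) = (-r^2 + r − 3) + (-2r) = -r^2 − r − 3,
and -(r+1)^2 + (r+1) − 3 = -r^2 − r − 3.
By induction, h_k = -k^2 + k − 3 for all k ≥ 1.

h_k = -k^2 + k − 3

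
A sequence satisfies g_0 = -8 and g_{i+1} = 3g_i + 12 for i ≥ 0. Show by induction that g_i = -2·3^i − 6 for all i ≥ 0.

Base case: g_0 = -8, and -2·3^0 − 6 = -2 − 6 = -8.
Assume g_r = -2·3^r − 6 for some r ≥ 0.
Then g_{r+1} = 3g_r + 12 = 3·(-2·3^r − 6) + 12 = -6·3^r − 18 + 12 = -2·3^{r+1} − 6.
Hence g_i = -2·3^i − 6 for every i ≥ 0, by induction.

g_i = -2·3^i − 6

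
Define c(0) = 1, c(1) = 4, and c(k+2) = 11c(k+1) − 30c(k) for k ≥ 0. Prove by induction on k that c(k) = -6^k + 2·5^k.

Base cases: c(0) = 1 and -6^0 + 2·5^0 = 1; c(1) = 4 and -6^1 + 2·5^1 = 4.
Assume c(i) = -6^i + 2·5^i for all 0 ≤ i ≤ j, where j ≥ 1.
Then c(j+1) = 11c(j) − 30c(j−1) = 11·(-6^j + 2·5^j) − 30·(-6^{j−1} + 2·5^{j−1}) = -(11·6 − 30)6^{j−1} + 2·(11·5 − 30)5^{j−1} = -36·6^{j−1} + 50·5^{j−1} = -6^{j+1} + 2·5^{j+1}.
So the formula holds for j+1, and by strong induction c(k) = -6^k + 2·5^k for all k ≥ 0.

c(k) = -6^k + 2·5^k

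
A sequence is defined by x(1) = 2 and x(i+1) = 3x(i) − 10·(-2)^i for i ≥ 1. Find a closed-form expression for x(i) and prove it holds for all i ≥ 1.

Claim: x(i) = 2·3^i + 2·(-2)^i.

Base case: x(1) = 2, and 2·3^1 + 2·(-2)^1 = 6 − 4 = 2.
Assume x(j) = 2·3^j + 2·(-2)^j for some j ≥ 1.
Then x(j+1) = 3x(j) − 10·(-2)^j = 3·(2·3^j + 2·(-2)^j) − 10·(-2)^j = 2·3^{j+1} + 6·(-2)^j − 10·(-2)^j = 2·3^{j+1} − 4·(-2)^j = 2·3^{j+1} + 2·(-2)^{j+1}.
This completes the inductive step, so x(i) = 2·3^i + 2·(-2)^i for all i ≥ 1.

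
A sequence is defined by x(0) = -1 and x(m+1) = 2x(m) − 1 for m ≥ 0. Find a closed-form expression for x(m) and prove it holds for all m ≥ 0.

Claim: x(m) = -2^{m+1} + 1.

Base case: x(0) = -1, and -2^{0+1} + 1 = -2 + 1 = -1.
Assume x(j) = -2^{j+1} + 1 for some j ≥ 0.
Then x(j+1) = 2x(j) − 1 = 2·(-2^{j+1} + 1) − 1 = -2^{j+2} + 2 − 1 = -2^{j+2} + 1.
By induction, x(m) = -2^{m+1} + 1 for all m ≥ 0.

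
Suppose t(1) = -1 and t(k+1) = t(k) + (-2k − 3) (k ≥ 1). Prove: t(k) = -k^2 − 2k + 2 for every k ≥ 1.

Base case: t(1) = -1, and -1^2 − 2·1 + 2 = -1.
Assume t(j) = -j^2 − 2j + 2.
Then t(j+1) = t(j) + (-2j − 3) = (-j^2 − 2j + 2) + (-2j − 3) = -j^2 − 4j − 1,
and -(j+1)^2 − 2·(j+1) + 2 = -j^2 − 4j − 1.
Hence t(k) = -k^2 − 2k + 2 for every k ≥ 1, by induction.

t(k) = -k^2 − 2k + 2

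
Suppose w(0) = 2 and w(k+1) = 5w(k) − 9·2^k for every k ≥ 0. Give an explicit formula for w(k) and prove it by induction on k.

Claim: w(k) = -5^k + 3·2^k.

Base case: w(0) = 2, and -5^0 + 3·2^0 = -1 + 3 = 2.
Assume w(j) = -5^j + 3·2^j for some j ≥ 0.
Then w(j+1) = 5w(j) − 9·2^j = 5·(-5^j + 3·2^j) − 9·2^j = -5^{j+1} + 15·2^j − 9·2^j = -5^{j+1} + 6·2^j = -5^{j+1} + 3·2^{j+1}.
Hence w(k) = -5^k + 3·2^k for every k ≥ 0, by induction.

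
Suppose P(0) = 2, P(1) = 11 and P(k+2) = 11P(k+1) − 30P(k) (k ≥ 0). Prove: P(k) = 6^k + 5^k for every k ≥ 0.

Base cases: P(0) = 2 and 6^0 + 5^0 = 2; P(1) = 11 and 6^1 + 5^1 = 11.
Assume P(j) = 6^j + 5^j for all 0 ≤ j ≤ r, where r ≥ 1.
Then P(r+1) = 11P(r) − 30P(r−1) = 11·(6^r + 5^r) − 30·(6^{r−1} + 5^{r−1}) = (11·6 − 30)6^{r−1} + (11·5 − 30)5^{r−1} = 36·6^{r−1} + 25·5^{r−1} = 6^{r+1} + 5^{r+1}.
So the formula holds for r+1, and by strong induction P(k) = 6^k + 5^k for all k ≥ 0.

P(k) = 6^k + 5^k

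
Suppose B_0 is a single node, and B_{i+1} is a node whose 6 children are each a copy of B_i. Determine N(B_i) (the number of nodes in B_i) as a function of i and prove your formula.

Claim: N(B_i) = (6^{i+1} − 1)/5.

Base case: N(B_0) = 1, and (6^{0+1} − 1)/5 = 1.
Assume N(B_m) = (6^{m+1} − 1)/5.
Then N(B_{m+1}) = 1 + 6N(B_m) = 1 + 6·(6^{m+1} − 1)/5 = 1 + (6^{m+2} − 6)/5 = (5 + 6^{m+2} − 6)/5 = (6^{m+2} − 1)/5.
This completes the inductive step, so N(B_i) = (6^{i+1} − 1)/5 for all i ≥ 0.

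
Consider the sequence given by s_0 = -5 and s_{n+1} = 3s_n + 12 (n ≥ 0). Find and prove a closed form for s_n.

Claim: s_n = 3^n − 6.

Base case: s_0 = -5, and 3^0 − 6 = 1 − 6 = -5.
Assume s_r = 3^r − 6 for some r ≥ 0.
Then s_{r+1} = 3s_r + 12 = 3·(3^r − 6) + 12 = 3^{r+1} − 18 + 12 = 3^{r+1} − 6.
Hence s_n = 3^n − 6 for every n ≥ 0, by induction.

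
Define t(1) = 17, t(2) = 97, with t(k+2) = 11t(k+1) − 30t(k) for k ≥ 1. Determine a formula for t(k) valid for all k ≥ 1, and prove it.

Claim: t(k) = 5^k + 2·6^k.

Base cases: t(1) = 17 and 5^1 + 2·6^1 = 17; t(2) = 97 and 5^2 + 2·6^2 = 97.
Assume t(i) = 5^i + 2·6^i for all 1 ≤ i ≤ j, where j ≥ 2.
Then t(j+1) = 11t(j) − 30t(j−1) = 11·(5^j + 2·6^j) − 30·(5^{j−1} + 2·6^{j−1}) = (11·5 − 30)5^{j−1} + 2·(11·6 − 30)6^{j−1} = 25·5^{j−1} + 72·6^{j−1} = 5^{j+1} + 2·6^{j+1}.
This completes the inductive step, so t(k) = 5^k + 2·6^k for all k ≥ 1.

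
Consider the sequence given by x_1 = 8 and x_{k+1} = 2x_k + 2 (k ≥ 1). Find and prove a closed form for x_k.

Claim: x_k = 5·2^k − 2.

Base case: x_1 = 8, and 5·2^1 − 2 = 10 − 2 = 8.
Assume x_r = 5·2^r − 2 for some r ≥ 1.
Then x_{r+1} = 2x_r + 2 = 2·(5·2^r − 2) + 2 = 10·2^r − 4 + 2 = 5·2^{r+1} − 2.
By induction, x_k = 5·2^k − 2 for all k ≥ 1.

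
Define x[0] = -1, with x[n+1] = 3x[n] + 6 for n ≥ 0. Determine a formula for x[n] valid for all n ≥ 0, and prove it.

Claim: x[n] = 2·3^n − 3.

Base case: x[0] = -1, and 2·3^0 − 3 = 2 − 3 = -1.
Assume x[k] = 2·3^k − 3 for some k ≥ 0.
Then x[k+1] = 3x[k] + 6 = 3·(2·3^k − 3) + 6 = 6·3^k − 9 + 6 = 2·3^{k+1} − 3.
This completes the inductive step, so x[n] = 2·3^n − 3 for all n ≥ 0.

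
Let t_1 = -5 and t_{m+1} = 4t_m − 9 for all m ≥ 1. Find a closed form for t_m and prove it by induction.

Claim: t_m = -2·4^m + 3.

Base case: t_1 = -5, and -2·4^1 + 3 = -8 + 3 = -5.
Assume t_j = -2·4^j + 3 for some j ≥ 1.
Then t_{j+1} = 4t_j − 9 = 4·(-2·4^j + 3) − 9 = -8·4^j + 12 − 9 = -2·4^{j+1} + 3.
This completes the inductive step, so t_m = -2·4^m + 3 for all m ≥ 1.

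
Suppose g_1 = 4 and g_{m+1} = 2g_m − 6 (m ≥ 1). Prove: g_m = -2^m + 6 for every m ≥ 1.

Base case: g_1 = 4, and -2^1 + 6 = -2 + 6 = 4.
Assume g_r = -2^r + 6 for some r ≥ 1.
Then g_{r+1} = 2g_r − 6 = 2·(-2^r + 6) − 6 = -2^{r+1} + 12 − 6 = -2^{r+1} + 6.
So the formula holds for r+1, and by induction g_m = -2^m + 6 for all m ≥ 1.

g_m = -2^m + 6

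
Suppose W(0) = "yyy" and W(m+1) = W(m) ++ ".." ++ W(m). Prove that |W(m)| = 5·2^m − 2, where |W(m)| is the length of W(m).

Base case: |W(0)| = 3, and 5·2^0 − 2 = 3.
Assume |W(r)| = 5·2^r − 2.
Then |W(r+1)| = |W(r)| + 2 + |W(r)| = 2|W(r)| + 2 = 2(5·2^r − 2) + 2 = 5·2^{r+1} − 4 + 2 = 5·2^{r+1} − 2.
By induction, |W(m)| = 5·2^m − 2 for all m ≥ 0.

|W(m)| = 5·2^m − 2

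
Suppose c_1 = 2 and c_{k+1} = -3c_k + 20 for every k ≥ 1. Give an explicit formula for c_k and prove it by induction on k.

Claim: c_k = (-3)^k + 5.

Base case: c_1 = 2, and (-3)^1 + 5 = -3 + 5 = 2.
Assume c_j = (-3)^j + 5 for some j ≥ 1.
Then c_{j+1} = -3c_j + 20 = -3·((-3)^j + 5) + 20 = -3·(-3)^j − 15 + 20 = (-3)^{j+1} + 5.
So the formula holds for j+1, and by induction c_k = (-3)^k + 5 for all k ≥ 1.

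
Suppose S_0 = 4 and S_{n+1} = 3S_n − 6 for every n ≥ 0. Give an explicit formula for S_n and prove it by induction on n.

Claim: S_n = 3^n + 3.

Base case: S_0 = 4, and 3^0 + 3 = 1 + 3 = 4.
Assume S_r = 3^r + 3 for some r ≥ 0.
Then S_{r+1} = 3S_r − 6 = 3·(3^r + 3) − 6 = 3^{r+1} + 9 − 6 = 3^{r+1} + 3.
So the formula holds for r+1, and by induction S_n = 3^n + 3 for all n ≥ 0.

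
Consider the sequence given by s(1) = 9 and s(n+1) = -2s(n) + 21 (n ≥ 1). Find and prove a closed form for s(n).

Claim: s(n) = -(-2)^n + 7.

Base case: s(1) = 9, and -(-2)^1 + 7 = 2 + 7 = 9.
Assume s(m) = -(-2)^m + 7 for some m ≥ 1.
Then s(m+1) = -2s(m) + 21 = -2·(-(-2)^m + 7) + 21 = 2·(-2)^m − 14 + 21 = -(-2)^{m+1} + 7.
This completes the inductive step, so s(n) = -(-2)^n + 7 for all n ≥ 1.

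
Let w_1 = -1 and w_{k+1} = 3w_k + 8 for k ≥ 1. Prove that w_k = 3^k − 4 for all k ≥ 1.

Base case: w_1 = -1, and 3^1 − 4 = 3 − 4 = -1.
Assume w_m = 3^m − 4 for some m ≥ 1.
Then w_{m+1} = 3w_m + 8 = 3·(3^m − 4) + 8 = 3^{m+1} − 12 + 8 = 3^{m+1} − 4.
So the formula holds for m+1, and by induction w_k = 3^k − 4 for all k ≥ 1.

w_k = 3^k − 4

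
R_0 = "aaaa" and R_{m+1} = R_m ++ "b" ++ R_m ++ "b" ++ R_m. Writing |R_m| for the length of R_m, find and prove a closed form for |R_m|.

Claim: |R_m| = 5·3^m − 1.

Base case: |R_0| = 4, and 5·3^0 − 1 = 4.
Assume |R_j| = 5·3^j − 1.
Then |R_{j+1}| = 3|R_j| + 2 = 3(5·3^j − 1) + 2 = 5·3^{j+1} − 3 + 2 = 5·3^{j+1} − 1.
This completes the inductive step, so |R_m| = 5·3^m − 1 for all m ≥ 0.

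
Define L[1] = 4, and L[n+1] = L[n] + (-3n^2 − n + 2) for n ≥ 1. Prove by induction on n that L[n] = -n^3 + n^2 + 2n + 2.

Base case: L[1] = 4, and -1^3 + 1^2 + 2·1 + 2 = 4.
Assume L[j] = -j^3 + j^2 + 2j + 2.
Then L[j+1] = L[j] + (-3j^2 − j + 2) = (-j^3 + j^2 + 2j + 2) + (-3j^2 − j + 2) = -j^3 − 2j^2 + j + 4,
and -(j+1)^3 + (j+1)^2 + 2·(j+1) + 2 = -j^3 − 2j^2 + j + 4.
This completes the inductive step, so L[n] = -n^3 + n^2 + 2n + 2 for all n ≥ 1.

L[n] = -n^3 + n^2 + 2n + 2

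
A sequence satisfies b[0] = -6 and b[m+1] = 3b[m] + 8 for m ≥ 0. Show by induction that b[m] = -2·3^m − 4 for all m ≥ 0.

Base case: b[0] = -6, and -2·3^0 − 4 = -2 − 4 = -6.
Assume b[k] = -2·3^k − 4 for some k ≥ 0.
Then b[k+1] = 3b[k] + 8 = 3·(-2·3^k − 4) + 8 = -6·3^k − 12 + 8 = -2·3^{k+1} − 4.
Hence b[m] = -2·3^m − 4 for every m ≥ 0, by induction.

b[m] = -2·3^m − 4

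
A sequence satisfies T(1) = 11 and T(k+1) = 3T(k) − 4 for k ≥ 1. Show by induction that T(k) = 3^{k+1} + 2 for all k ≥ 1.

Base case: T(1) = 11, and 3^{1+1} + 2 = 9 + 2 = 11.
Assume T(j) = 3^{j+1} + 2 for some j ≥ 1.
Then T(j+1) = 3T(j) − 4 = 3·(3^{j+1} + 2) − 4 = 3^{j+2} + 6 − 4 = 3^{j+2} + 2.
This completes the inductive step, so T(k) = 3^{k+1} + 2 for all k ≥ 1.

T(k) = 3^{k+1} + 2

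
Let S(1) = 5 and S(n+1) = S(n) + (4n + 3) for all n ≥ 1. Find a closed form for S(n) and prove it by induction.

Claim: S(n) = 2n^2 + n + 2.

Base case: S(1) = 5, and 2·1^2 + 1 + 2 = 5.
Assume S(m) = 2m^2 + m + 2.
Then S(m+1) = S(m) + (4m + 3) = (2m^2 + m + 2) + (4m + 3) = 2m^2 + 5m + 5,
and 2·(m+1)^2 + (m+1) + 2 = 2m^2 + 5m + 5.
By induction, S(n) = 2n^2 + n + 2 for all n ≥ 1.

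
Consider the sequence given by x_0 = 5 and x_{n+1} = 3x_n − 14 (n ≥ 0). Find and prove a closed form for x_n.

Claim: x_n = -2·3^n + 7.

Base case: x_0 = 5, and -2·3^0 + 7 = -2 + 7 = 5.
Assume x_j = -2·3^j + 7 for some j ≥ 0.
Then x_{j+1} = 3x_j − 14 = 3·(-2·3^j + 7) − 14 = -6·3^j + 21 − 14 = -2·3^{j+1} + 7.
This completes the inductive step, so x_n = -2·3^n + 7 for all n ≥ 0.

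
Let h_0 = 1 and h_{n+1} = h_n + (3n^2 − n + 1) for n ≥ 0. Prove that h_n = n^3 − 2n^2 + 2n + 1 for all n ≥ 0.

Base case: h_0 = 1, and 0^3 − 2·0^2 + 2·0 + 1 = 1.
Assume h_r = r^3 − 2r^2 + 2r + 1.
Then h_{r+1} = h_r + (3r^2 − r + 1) = (r^3 − 2r^2 + 2r + 1) + (3r^2 − r + 1) = r^3 + r^2 + r + 2,
and (r+1)^3 − 2·(r+1)^2 + 2·(r+1) + 1 = r^3 + r^2 + r + 2.
This completes the inductive step, so h_n = n^3 − 2n^2 + 2n + 1 for all n ≥ 0.

h_n = n^3 − 2n^2 + 2n + 1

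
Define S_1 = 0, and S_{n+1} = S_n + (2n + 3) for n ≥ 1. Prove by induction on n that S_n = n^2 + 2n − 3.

Base case: S_1 = 0, and 1^2 + 2·1 − 3 = 0.
Assume S_j = j^2 + 2j − 3.
Then S_{j+1} = S_j + (2j + 3) = (j^2 + 2j − 3) + (2j + 3) = j^2 + 4j,
and (j+1)^2 + 2·(j+1) − 3 = j^2 + 4j.
By induction, S_n = n^2 + 2n − 3 for all n ≥ 1.

S_n = n^2 + 2n − 3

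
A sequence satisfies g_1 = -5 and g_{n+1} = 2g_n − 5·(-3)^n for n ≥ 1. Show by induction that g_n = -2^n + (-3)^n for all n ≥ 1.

Base case: g_1 = -5, and -2^1 + (-3)^1 = -2 − 3 = -5.
Assume g_j = -2^j + (-3)^j for some j ≥ 1.
Then g_{j+1} = 2g_j − 5·(-3)^j = 2·(-2^j + (-3)^j) − 5·(-3)^j = -2^{j+1} + 2·(-3)^j − 5·(-3)^j = -2^{j+1} − 3·(-3)^j = -2^{j+1} + (-3)^{j+1}.
By induction, g_n = -2^n + (-3)^n for all n ≥ 1.

g_n = -2^n + (-3)^n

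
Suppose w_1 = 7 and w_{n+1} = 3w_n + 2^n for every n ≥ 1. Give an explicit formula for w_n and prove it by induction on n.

Claim: w_n = 3·3^n − 2^n.

Base case: w_1 = 7, and 3·3^1 − 2^1 = 9 − 2 = 7.
Assume w_m = 3·3^m − 2^m for some m ≥ 1.
Then w_{m+1} = 3w_m + 2^m = 3·(3·3^m − 2^m) + 2^m = 3·3^{m+1} − 3·2^m + 2^m = 3·3^{m+1} − 2·2^m = 3·3^{m+1} − 2^{m+1}.
So the formula holds for m+1, and by induction w_n = 3·3^n − 2^n for all n ≥ 1.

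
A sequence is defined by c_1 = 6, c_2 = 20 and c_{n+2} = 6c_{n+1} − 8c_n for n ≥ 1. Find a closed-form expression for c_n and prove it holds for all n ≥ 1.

Claim: c_n = 2^n + 4^n.

Base cases: c_1 = 6 and 2^1 + 4^1 = 6; c_2 = 20 and 2^2 + 4^2 = 20.
Assume c_j = 2^j + 4^j for all 1 ≤ j ≤ k, where k ≥ 2.
Then c_{k+1} = 6c_k − 8c_{k−1} = 6·(2^k + 4^k) − 8·(2^{k−1} + 4^{k−1}) = (6·2 − 8)2^{k−1} + (6·4 − 8)4^{k−1} = 4·2^{k−1} + 16·4^{k−1} = 2^{k+1} + 4^{k+1}.
This completes the inductive step, so c_n = 2^n + 4^n for all n ≥ 1.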